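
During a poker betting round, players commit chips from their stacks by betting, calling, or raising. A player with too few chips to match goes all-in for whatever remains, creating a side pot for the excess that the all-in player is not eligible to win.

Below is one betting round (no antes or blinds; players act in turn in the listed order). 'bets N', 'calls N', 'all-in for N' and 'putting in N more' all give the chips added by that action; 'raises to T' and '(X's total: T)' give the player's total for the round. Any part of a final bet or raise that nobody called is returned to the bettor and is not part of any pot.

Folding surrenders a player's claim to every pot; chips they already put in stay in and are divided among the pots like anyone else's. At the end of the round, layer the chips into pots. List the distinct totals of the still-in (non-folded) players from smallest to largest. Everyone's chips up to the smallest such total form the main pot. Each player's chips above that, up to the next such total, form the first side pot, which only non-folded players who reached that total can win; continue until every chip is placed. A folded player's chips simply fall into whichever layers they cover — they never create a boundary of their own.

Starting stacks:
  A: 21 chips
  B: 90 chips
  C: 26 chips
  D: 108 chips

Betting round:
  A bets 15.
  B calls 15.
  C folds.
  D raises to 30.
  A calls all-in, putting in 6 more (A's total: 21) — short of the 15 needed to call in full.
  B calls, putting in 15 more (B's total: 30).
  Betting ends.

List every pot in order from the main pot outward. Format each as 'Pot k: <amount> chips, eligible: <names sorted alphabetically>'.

Contributions: A=21, B=30, D=30
Folded: C
Pot levels (distinct totals of non-folded players): 21, 30
Layer 1-21: 21 each from A, B, D = 21*3 = 63 chips; eligible A, B, D
Layer 22-30: 9 each from B, D = 9*2 = 18 chips; eligible B, D

Pot 1: 63 chips, eligible: A, B, D
Pot 2: 18 chips, eligible: B, D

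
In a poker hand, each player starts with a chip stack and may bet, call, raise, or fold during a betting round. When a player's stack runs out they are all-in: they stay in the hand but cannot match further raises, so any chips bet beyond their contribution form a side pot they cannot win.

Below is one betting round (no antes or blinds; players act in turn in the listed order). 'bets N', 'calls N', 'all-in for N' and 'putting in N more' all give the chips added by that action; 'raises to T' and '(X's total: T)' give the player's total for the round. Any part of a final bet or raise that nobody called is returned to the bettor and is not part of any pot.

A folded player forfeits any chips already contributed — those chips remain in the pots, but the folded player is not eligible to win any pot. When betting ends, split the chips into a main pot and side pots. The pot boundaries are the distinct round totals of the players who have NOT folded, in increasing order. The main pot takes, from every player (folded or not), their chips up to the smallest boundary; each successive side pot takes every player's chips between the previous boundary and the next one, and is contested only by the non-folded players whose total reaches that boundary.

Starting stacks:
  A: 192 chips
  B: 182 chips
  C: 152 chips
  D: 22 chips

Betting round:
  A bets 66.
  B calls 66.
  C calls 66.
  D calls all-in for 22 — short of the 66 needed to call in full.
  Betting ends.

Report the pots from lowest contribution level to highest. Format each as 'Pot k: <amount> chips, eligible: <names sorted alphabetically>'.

Contributions: A=66, B=66, C=66, D=22
Pot levels (distinct totals of non-folded players): 22, 66
Layer 1-22: 22 each from A, B, C, D = 22*4 = 88 chips; eligible A, B, C, D
Layer 23-66: 44 each from A, B, C = 44*3 = 132 chips; eligible A, B, C

Pot 1: 88 chips, eligible: A, B, C, D
Pot 2: 132 chips, eligible: A, B, C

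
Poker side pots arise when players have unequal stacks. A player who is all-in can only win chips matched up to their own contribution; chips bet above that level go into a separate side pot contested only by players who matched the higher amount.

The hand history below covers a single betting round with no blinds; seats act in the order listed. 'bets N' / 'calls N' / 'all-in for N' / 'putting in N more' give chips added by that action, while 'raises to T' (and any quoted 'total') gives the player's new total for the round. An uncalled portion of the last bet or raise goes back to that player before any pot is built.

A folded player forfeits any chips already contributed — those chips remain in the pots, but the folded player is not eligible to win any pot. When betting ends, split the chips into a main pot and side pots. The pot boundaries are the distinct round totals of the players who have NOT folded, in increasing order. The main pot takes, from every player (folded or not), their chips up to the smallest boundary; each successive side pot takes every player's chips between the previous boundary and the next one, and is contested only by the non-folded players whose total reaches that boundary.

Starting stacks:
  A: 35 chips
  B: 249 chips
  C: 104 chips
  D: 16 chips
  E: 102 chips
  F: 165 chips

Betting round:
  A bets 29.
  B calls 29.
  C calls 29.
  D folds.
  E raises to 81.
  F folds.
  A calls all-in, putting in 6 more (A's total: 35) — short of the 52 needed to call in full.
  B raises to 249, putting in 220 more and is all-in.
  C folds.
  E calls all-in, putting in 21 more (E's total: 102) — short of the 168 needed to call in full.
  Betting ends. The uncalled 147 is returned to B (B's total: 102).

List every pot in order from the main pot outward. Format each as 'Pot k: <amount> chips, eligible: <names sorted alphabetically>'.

Pot 1: 134 chips, eligible: A, B, E
Pot 2: 134 chips, eligible: B, E

Derivation:
Contributions (after 147 returned to B): A=35, B=102, C=29, E=102
Folded: C, D, F
Pot levels (distinct totals of non-folded players): 35, 102
Layer 1-35: A 35 + B 35 + C 29 + E 35 = 134 chips; eligible A, B, E
Layer 36-102: 67 each from B, E = 67*2 = 134 chips; eligible B, E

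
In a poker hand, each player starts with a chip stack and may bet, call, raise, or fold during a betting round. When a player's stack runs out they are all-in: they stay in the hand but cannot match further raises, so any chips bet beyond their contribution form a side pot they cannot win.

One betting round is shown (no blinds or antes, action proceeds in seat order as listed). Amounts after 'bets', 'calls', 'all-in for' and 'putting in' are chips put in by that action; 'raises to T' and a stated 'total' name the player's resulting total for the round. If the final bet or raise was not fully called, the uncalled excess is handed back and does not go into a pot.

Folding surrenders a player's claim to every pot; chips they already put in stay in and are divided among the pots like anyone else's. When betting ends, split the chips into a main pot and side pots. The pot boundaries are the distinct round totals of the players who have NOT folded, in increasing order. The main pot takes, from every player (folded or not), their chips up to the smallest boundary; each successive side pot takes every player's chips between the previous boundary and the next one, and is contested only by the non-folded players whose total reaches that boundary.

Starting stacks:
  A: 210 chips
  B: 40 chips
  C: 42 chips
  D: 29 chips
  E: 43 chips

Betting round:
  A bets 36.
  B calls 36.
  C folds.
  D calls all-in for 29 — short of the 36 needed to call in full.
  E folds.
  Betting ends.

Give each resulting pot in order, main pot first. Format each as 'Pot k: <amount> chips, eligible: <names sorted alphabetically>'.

Contributions: A=36, B=36, D=29
Folded: C, E
Pot levels (distinct totals of non-folded players): 29, 36
Layer 1-29: 29 each from A, B, D = 29*3 = 87 chips; eligible A, B, D
Layer 30-36: 7 each from A, B = 7*2 = 14 chips; eligible A, B

Pot 1: 87 chips, eligible: A, B, D
Pot 2: 14 chips, eligible: A, B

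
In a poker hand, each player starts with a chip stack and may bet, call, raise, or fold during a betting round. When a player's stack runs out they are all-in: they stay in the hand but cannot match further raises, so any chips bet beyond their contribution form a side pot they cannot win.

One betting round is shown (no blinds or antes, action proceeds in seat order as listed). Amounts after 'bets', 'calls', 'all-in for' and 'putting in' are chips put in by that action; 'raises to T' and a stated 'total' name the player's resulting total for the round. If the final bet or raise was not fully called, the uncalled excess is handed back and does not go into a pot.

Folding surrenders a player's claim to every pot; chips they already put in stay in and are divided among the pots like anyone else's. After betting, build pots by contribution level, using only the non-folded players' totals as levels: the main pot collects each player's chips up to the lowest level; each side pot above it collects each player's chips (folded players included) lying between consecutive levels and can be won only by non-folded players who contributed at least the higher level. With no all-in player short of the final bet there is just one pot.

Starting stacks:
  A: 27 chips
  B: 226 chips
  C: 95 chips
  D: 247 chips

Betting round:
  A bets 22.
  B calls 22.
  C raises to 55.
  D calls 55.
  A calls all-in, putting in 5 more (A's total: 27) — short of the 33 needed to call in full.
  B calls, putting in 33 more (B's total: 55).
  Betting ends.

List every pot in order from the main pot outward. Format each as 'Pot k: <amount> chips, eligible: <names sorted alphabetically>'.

Pot 1: 108 chips, eligible: A, B, C, D
Pot 2: 84 chips, eligible: B, C, D

Derivation:
Contributions: A=27, B=55, C=55, D=55
Pot levels (distinct totals of non-folded players): 27, 55
Layer 1-27: 27 each from A, B, C, D = 27*4 = 108 chips; eligible A, B, C, D
Layer 28-55: 28 each from B, C, D = 28*3 = 84 chips; eligible B, C, D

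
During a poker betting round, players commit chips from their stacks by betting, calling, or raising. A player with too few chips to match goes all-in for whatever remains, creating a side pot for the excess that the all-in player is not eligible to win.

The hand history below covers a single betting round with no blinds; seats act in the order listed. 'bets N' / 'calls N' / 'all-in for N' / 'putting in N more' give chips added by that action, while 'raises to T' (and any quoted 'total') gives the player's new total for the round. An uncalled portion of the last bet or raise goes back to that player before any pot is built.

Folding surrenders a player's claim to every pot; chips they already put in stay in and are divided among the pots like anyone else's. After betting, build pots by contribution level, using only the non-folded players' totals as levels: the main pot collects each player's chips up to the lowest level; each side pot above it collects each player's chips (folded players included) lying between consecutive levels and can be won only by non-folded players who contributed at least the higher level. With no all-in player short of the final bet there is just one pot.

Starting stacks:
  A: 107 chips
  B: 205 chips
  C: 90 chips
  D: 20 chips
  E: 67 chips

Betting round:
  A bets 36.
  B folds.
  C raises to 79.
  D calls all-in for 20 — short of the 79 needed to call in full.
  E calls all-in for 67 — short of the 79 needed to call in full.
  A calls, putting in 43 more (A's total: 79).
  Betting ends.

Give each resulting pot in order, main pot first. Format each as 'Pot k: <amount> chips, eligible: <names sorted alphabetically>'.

Contributions: A=79, C=79, D=20, E=67
Folded: B
Pot levels (distinct totals of non-folded players): 20, 67, 79
Layer 1-20: 20 each from A, C, D, E = 20*4 = 80 chips; eligible A, C, D, E
Layer 21-67: 47 each from A, C, E = 47*3 = 141 chips; eligible A, C, E
Layer 68-79: 12 each from A, C = 12*2 = 24 chips; eligible A, C

Pot 1: 80 chips, eligible: A, C, D, E
Pot 2: 141 chips, eligible: A, C, E
Pot 3: 24 chips, eligible: A, C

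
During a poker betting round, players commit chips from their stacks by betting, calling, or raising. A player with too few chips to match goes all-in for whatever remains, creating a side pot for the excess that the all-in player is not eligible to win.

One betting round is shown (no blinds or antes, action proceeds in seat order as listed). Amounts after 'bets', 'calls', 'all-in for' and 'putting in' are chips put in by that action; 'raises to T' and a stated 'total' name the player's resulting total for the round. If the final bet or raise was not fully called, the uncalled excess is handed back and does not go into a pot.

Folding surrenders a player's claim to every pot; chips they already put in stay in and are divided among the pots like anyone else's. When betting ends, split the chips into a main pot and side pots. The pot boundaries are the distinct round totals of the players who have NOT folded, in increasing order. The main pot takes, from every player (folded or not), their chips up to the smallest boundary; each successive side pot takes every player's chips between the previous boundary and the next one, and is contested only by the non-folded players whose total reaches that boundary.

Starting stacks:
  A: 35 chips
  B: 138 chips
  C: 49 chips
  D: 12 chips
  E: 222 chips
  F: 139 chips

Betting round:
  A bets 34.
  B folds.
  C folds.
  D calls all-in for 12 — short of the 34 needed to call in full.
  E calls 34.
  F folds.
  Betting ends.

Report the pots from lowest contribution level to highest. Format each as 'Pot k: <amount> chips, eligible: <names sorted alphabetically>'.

Contributions: A=34, D=12, E=34
Folded: B, C, F
Pot levels (distinct totals of non-folded players): 12, 34
Layer 1-12: 12 each from A, D, E = 12*3 = 36 chips; eligible A, D, E
Layer 13-34: 22 each from A, E = 22*2 = 44 chips; eligible A, E

Pot 1: 36 chips, eligible: A, D, E
Pot 2: 44 chips, eligible: A, E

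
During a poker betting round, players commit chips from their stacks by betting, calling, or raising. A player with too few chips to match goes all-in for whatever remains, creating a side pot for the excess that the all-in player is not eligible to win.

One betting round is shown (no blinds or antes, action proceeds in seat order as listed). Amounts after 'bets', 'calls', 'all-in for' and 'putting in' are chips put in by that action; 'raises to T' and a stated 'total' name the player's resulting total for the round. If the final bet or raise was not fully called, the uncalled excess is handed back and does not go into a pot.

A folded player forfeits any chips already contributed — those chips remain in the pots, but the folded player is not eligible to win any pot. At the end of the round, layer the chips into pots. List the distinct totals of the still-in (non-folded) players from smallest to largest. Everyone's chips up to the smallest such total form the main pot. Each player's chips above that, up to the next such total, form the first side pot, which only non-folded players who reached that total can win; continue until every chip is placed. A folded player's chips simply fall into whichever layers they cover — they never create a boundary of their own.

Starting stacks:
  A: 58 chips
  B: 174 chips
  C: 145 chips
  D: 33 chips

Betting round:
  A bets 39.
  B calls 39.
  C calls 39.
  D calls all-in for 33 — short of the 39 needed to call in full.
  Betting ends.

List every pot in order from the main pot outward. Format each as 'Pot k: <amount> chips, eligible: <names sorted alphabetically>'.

Pot 1: 132 chips, eligible: A, B, C, D
Pot 2: 18 chips, eligible: A, B, C

Derivation:
Contributions: A=39, B=39, C=39, D=33
Pot levels (distinct totals of non-folded players): 33, 39
Layer 1-33: 33 each from A, B, C, D = 33*4 = 132 chips; eligible A, B, C, D
Layer 34-39: 6 each from A, B, C = 6*3 = 18 chips; eligible A, B, C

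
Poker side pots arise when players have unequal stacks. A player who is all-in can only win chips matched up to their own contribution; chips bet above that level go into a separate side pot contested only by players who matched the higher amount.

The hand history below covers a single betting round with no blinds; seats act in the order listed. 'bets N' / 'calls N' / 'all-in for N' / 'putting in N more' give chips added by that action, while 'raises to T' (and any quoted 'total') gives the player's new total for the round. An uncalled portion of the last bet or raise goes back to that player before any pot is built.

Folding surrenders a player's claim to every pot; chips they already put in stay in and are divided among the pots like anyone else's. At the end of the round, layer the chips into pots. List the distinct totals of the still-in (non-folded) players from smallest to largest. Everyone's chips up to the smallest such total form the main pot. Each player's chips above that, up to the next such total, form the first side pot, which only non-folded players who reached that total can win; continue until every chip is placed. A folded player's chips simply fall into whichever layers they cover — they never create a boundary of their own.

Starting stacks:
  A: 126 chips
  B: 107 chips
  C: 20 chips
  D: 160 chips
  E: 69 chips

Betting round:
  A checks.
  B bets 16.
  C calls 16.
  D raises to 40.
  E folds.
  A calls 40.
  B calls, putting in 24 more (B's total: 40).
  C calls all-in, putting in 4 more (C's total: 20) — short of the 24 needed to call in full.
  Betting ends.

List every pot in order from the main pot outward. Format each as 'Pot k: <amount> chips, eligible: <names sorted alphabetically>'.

Contributions: A=40, B=40, C=20, D=40
Folded: E
Pot levels (distinct totals of non-folded players): 20, 40
Layer 1-20: 20 each from A, B, C, D = 20*4 = 80 chips; eligible A, B, C, D
Layer 21-40: 20 each from A, B, D = 20*3 = 60 chips; eligible A, B, D

Pot 1: 80 chips, eligible: A, B, C, D
Pot 2: 60 chips, eligible: A, B, D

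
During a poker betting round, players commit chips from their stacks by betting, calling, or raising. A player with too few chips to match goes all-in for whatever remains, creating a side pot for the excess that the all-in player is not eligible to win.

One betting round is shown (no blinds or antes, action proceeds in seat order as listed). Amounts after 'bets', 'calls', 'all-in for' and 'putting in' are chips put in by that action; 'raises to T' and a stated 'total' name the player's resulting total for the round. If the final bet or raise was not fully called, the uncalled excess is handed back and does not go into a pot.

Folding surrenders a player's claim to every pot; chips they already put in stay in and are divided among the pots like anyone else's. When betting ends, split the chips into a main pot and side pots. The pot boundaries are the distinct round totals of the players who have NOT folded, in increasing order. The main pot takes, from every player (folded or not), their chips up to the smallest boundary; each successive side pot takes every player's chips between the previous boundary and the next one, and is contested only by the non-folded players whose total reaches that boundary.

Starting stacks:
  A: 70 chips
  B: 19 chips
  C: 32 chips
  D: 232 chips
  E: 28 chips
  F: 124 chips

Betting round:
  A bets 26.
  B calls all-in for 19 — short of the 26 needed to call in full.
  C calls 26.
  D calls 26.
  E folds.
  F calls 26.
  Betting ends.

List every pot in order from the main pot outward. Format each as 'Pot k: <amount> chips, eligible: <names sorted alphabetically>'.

Pot 1: 95 chips, eligible: A, B, C, D, F
Pot 2: 28 chips, eligible: A, C, D, F

Derivation:
Contributions: A=26, B=19, C=26, D=26, F=26
Folded: E
Pot levels (distinct totals of non-folded players): 19, 26
Layer 1-19: 19 each from A, B, C, D, F = 19*5 = 95 chips; eligible A, B, C, D, F
Layer 20-26: 7 each from A, C, D, F = 7*4 = 28 chips; eligible A, C, D, F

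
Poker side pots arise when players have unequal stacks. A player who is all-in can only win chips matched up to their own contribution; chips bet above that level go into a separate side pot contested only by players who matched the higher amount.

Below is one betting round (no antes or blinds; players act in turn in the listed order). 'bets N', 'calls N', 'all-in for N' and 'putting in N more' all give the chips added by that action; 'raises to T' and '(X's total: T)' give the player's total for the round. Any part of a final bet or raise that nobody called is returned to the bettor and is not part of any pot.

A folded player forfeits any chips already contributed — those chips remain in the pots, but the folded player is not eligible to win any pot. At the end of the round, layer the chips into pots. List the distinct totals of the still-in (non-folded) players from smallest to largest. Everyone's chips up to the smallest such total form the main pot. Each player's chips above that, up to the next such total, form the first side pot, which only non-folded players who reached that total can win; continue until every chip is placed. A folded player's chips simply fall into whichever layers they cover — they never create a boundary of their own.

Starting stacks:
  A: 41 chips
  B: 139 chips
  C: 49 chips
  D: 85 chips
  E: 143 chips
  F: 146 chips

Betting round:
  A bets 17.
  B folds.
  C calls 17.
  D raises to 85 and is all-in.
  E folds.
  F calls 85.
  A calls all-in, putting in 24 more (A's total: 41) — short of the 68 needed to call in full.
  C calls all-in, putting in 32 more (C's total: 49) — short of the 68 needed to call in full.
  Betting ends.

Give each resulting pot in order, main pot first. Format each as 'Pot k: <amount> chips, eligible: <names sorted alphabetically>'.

Pot 1: 164 chips, eligible: A, C, D, F
Pot 2: 24 chips, eligible: C, D, F
Pot 3: 72 chips, eligible: D, F

Derivation:
Contributions: A=41, C=49, D=85, F=85
Folded: B, E
Pot levels (distinct totals of non-folded players): 41, 49, 85
Layer 1-41: 41 each from A, C, D, F = 41*4 = 164 chips; eligible A, C, D, F
Layer 42-49: 8 each from C, D, F = 8*3 = 24 chips; eligible C, D, F
Layer 50-85: 36 each from D, F = 36*2 = 72 chips; eligible D, F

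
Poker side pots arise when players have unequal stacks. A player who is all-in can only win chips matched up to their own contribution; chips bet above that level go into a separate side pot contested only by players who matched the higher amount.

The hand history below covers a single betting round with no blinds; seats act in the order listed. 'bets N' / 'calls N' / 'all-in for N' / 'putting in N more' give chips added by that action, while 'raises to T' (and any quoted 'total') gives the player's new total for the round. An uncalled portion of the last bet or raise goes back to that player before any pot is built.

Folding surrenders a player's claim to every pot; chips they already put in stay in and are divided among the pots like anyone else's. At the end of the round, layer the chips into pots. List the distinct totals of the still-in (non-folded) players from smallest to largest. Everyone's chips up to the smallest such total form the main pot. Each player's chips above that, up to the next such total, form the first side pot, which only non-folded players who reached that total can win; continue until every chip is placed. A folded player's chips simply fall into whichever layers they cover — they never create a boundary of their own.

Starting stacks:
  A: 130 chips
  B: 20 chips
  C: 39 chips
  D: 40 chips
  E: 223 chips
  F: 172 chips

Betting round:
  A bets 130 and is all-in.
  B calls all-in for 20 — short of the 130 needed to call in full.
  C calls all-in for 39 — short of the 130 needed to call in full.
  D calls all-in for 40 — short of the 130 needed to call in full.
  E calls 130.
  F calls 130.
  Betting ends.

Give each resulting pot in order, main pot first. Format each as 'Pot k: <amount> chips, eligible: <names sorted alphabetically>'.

Contributions: A=130, B=20, C=39, D=40, E=130, F=130
Pot levels (distinct totals of non-folded players): 20, 39, 40, 130
Layer 1-20: 20 each from A, B, C, D, E, F = 20*6 = 120 chips; eligible A, B, C, D, E, F
Layer 21-39: 19 each from A, C, D, E, F = 19*5 = 95 chips; eligible A, C, D, E, F
Layer 40-40: 1 each from A, D, E, F = 1*4 = 4 chips; eligible A, D, E, F
Layer 41-130: 90 each from A, E, F = 90*3 = 270 chips; eligible A, E, F

Pot 1: 120 chips, eligible: A, B, C, D, E, F
Pot 2: 95 chips, eligible: A, C, D, E, F
Pot 3: 4 chips, eligible: A, D, E, F
Pot 4: 270 chips, eligible: A, E, F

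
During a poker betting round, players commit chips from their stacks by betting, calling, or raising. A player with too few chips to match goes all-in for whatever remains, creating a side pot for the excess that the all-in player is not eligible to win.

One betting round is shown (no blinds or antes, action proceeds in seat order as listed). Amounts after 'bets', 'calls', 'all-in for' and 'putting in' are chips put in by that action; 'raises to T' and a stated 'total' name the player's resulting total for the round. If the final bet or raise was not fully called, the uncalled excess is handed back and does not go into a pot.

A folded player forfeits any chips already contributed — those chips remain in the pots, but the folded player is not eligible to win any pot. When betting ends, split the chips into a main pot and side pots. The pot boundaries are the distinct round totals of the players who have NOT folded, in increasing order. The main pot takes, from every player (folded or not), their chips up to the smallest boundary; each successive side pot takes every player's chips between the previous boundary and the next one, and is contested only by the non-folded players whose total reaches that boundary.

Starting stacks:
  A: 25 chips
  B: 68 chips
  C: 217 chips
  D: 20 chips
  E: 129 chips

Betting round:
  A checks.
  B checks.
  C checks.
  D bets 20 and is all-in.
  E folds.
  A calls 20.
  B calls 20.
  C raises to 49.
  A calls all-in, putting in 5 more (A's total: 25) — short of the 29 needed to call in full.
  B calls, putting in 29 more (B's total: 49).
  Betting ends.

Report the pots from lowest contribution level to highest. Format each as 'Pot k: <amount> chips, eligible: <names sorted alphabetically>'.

Contributions: A=25, B=49, C=49, D=20
Folded: E
Pot levels (distinct totals of non-folded players): 20, 25, 49
Layer 1-20: 20 each from A, B, C, D = 20*4 = 80 chips; eligible A, B, C, D
Layer 21-25: 5 each from A, B, C = 5*3 = 15 chips; eligible A, B, C
Layer 26-49: 24 each from B, C = 24*2 = 48 chips; eligible B, C

Pot 1: 80 chips, eligible: A, B, C, D
Pot 2: 15 chips, eligible: A, B, C
Pot 3: 48 chips, eligible: B, C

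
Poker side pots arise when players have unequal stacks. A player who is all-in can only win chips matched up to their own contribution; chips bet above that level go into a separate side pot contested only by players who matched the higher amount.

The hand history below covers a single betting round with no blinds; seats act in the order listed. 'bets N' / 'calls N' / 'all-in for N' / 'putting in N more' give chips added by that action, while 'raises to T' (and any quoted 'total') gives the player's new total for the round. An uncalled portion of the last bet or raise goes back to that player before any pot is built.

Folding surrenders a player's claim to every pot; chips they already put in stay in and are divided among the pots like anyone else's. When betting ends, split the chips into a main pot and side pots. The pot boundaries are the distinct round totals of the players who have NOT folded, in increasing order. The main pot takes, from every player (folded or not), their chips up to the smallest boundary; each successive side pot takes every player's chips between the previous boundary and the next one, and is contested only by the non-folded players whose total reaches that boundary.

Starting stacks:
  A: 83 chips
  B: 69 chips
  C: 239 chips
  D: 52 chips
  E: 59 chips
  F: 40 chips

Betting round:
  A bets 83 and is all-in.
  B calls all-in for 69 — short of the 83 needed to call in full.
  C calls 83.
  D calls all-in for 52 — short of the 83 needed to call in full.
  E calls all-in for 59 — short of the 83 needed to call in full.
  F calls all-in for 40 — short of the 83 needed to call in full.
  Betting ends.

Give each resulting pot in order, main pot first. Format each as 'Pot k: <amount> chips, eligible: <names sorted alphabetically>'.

Pot 1: 240 chips, eligible: A, B, C, D, E, F
Pot 2: 60 chips, eligible: A, B, C, D, E
Pot 3: 28 chips, eligible: A, B, C, E
Pot 4: 30 chips, eligible: A, B, C
Pot 5: 28 chips, eligible: A, C

Derivation:
Contributions: A=83, B=69, C=83, D=52, E=59, F=40
Pot levels (distinct totals of non-folded players): 40, 52, 59, 69, 83
Layer 1-40: 40 each from A, B, C, D, E, F = 40*6 = 240 chips; eligible A, B, C, D, E, F
Layer 41-52: 12 each from A, B, C, D, E = 12*5 = 60 chips; eligible A, B, C, D, E
Layer 53-59: 7 each from A, B, C, E = 7*4 = 28 chips; eligible A, B, C, E
Layer 60-69: 10 each from A, B, C = 10*3 = 30 chips; eligible A, B, C
Layer 70-83: 14 each from A, C = 14*2 = 28 chips; eligible A, C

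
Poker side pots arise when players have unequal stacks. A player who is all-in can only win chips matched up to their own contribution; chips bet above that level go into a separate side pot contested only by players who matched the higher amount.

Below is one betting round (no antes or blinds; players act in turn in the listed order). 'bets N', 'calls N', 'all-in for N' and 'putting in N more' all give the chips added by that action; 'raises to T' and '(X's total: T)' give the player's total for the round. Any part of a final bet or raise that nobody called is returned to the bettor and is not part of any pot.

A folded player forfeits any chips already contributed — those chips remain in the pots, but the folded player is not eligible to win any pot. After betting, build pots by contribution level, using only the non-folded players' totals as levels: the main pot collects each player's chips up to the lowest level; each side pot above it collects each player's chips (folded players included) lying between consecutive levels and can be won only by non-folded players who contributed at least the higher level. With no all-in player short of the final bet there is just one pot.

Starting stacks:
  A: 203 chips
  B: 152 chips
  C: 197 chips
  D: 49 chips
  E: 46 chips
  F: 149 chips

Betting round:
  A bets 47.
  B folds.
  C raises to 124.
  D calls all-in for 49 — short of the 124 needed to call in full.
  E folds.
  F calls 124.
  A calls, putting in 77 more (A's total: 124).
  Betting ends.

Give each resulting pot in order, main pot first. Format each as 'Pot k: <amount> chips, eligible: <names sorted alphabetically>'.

Pot 1: 196 chips, eligible: A, C, D, F
Pot 2: 225 chips, eligible: A, C, F

Derivation:
Contributions: A=124, C=124, D=49, F=124
Folded: B, E
Pot levels (distinct totals of non-folded players): 49, 124
Layer 1-49: 49 each from A, C, D, F = 49*4 = 196 chips; eligible A, C, D, F
Layer 50-124: 75 each from A, C, F = 75*3 = 225 chips; eligible A, C, F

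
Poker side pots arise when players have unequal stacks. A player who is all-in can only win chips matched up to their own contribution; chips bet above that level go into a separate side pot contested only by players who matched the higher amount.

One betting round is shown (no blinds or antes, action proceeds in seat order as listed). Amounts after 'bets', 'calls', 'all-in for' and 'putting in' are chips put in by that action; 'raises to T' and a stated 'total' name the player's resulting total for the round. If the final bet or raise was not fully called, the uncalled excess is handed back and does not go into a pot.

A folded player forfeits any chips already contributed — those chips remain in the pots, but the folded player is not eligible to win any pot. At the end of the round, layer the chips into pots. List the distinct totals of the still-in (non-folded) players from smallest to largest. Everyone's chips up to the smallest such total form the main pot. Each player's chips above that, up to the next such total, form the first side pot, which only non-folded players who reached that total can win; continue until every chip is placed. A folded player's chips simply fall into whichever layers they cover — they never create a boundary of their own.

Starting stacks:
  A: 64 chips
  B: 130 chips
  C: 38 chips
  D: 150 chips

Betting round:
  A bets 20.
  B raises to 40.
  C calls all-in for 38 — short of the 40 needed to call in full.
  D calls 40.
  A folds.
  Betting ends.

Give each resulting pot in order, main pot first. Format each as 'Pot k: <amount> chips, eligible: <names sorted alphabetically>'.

Contributions: A=20, B=40, C=38, D=40
Folded: A
Pot levels (distinct totals of non-folded players): 38, 40
Layer 1-38: A 20 + B 38 + C 38 + D 38 = 134 chips; eligible B, C, D
Layer 39-40: 2 each from B, D = 2*2 = 4 chips; eligible B, D

Pot 1: 134 chips, eligible: B, C, D
Pot 2: 4 chips, eligible: B, D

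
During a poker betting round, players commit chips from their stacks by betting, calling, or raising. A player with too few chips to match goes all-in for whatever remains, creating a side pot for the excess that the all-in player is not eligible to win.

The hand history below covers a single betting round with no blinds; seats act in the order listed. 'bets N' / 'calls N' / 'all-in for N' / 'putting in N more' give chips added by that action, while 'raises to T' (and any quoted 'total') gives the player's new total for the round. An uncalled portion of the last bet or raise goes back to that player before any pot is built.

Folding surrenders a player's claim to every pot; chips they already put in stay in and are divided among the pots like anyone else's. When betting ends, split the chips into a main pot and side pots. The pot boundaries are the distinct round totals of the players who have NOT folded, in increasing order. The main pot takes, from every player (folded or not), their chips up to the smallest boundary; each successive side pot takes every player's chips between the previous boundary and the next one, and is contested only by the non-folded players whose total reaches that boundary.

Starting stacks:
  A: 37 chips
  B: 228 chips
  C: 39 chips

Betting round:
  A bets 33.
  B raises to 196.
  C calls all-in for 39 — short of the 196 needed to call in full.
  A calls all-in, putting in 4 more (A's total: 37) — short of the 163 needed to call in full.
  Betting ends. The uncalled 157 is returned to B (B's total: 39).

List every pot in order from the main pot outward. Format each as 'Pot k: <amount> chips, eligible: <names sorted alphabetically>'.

Pot 1: 111 chips, eligible: A, B, C
Pot 2: 4 chips, eligible: B, C

Derivation:
Contributions (after 157 returned to B): A=37, B=39, C=39
Pot levels (distinct totals of non-folded players): 37, 39
Layer 1-37: 37 each from A, B, C = 37*3 = 111 chips; eligible A, B, C
Layer 38-39: 2 each from B, C = 2*2 = 4 chips; eligible B, C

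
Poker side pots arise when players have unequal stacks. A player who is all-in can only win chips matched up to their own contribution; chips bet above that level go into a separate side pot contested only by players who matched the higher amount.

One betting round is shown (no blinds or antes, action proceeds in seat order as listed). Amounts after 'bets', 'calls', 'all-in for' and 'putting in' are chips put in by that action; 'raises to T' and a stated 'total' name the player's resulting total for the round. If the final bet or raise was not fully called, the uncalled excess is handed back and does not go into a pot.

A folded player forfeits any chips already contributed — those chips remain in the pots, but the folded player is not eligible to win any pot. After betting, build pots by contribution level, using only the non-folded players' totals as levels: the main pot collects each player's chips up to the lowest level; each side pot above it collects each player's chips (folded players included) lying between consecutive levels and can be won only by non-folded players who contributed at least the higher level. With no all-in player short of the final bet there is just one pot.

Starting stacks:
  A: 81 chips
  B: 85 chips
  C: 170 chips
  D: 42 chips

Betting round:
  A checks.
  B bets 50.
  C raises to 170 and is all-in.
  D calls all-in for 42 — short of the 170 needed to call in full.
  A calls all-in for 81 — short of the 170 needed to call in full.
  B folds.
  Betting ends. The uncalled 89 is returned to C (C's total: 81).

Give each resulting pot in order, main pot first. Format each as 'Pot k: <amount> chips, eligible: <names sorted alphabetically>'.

Pot 1: 168 chips, eligible: A, C, D
Pot 2: 86 chips, eligible: A, C

Derivation:
Contributions (after 89 returned to C): A=81, B=50, C=81, D=42
Folded: B
Pot levels (distinct totals of non-folded players): 42, 81
Layer 1-42: 42 each from A, B, C, D = 42*4 = 168 chips; eligible A, C, D
Layer 43-81: A 39 + B 8 + C 39 = 86 chips; eligible A, C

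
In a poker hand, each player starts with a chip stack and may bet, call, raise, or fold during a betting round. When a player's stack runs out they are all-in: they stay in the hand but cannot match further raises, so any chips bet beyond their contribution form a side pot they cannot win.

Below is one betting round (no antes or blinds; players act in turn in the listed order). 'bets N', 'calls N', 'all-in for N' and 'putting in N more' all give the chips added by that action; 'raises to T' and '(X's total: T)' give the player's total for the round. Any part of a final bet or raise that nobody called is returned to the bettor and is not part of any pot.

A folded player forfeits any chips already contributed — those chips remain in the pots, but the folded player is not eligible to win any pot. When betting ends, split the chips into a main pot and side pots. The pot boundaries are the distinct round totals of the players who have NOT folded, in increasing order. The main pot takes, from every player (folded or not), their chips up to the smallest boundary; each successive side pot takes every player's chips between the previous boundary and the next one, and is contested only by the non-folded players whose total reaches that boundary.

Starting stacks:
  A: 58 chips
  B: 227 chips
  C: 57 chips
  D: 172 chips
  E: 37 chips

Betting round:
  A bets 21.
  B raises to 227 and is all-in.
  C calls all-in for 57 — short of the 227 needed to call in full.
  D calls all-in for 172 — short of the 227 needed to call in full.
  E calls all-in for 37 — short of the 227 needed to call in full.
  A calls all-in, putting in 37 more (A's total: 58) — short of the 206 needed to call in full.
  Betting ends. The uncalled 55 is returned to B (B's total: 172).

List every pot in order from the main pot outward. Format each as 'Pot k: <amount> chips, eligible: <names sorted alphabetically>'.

Contributions (after 55 returned to B): A=58, B=172, C=57, D=172, E=37
Pot levels (distinct totals of non-folded players): 37, 57, 58, 172
Layer 1-37: 37 each from A, B, C, D, E = 37*5 = 185 chips; eligible A, B, C, D, E
Layer 38-57: 20 each from A, B, C, D = 20*4 = 80 chips; eligible A, B, C, D
Layer 58-58: 1 each from A, B, D = 1*3 = 3 chips; eligible A, B, D
Layer 59-172: 114 each from B, D = 114*2 = 228 chips; eligible B, D

Pot 1: 185 chips, eligible: A, B, C, D, E
Pot 2: 80 chips, eligible: A, B, C, D
Pot 3: 3 chips, eligible: A, B, D
Pot 4: 228 chips, eligible: B, D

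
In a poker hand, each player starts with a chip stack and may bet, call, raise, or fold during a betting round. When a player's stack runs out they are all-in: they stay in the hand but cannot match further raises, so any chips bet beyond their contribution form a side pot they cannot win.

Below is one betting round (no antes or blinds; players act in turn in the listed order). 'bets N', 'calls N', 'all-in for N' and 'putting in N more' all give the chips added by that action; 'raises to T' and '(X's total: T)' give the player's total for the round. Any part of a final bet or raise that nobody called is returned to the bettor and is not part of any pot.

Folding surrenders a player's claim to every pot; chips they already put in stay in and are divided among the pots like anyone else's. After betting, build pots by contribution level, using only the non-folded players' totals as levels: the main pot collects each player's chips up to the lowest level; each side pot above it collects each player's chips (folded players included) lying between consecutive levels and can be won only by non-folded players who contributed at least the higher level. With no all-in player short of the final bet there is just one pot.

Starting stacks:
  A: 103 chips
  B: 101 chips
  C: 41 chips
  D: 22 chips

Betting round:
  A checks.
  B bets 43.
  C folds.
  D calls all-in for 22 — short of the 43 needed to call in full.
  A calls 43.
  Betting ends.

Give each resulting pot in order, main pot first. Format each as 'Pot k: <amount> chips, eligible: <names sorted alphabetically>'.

Pot 1: 66 chips, eligible: A, B, D
Pot 2: 42 chips, eligible: A, B

Derivation:
Contributions: A=43, B=43, D=22
Folded: C
Pot levels (distinct totals of non-folded players): 22, 43
Layer 1-22: 22 each from A, B, D = 22*3 = 66 chips; eligible A, B, D
Layer 23-43: 21 each from A, B = 21*2 = 42 chips; eligible A, B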